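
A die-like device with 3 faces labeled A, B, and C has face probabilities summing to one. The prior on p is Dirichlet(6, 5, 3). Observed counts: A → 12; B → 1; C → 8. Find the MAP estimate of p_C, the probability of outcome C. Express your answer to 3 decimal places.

The posterior is Dirichlet(αᵢ + nᵢ) = Dirichlet(18, 6, 11).
For a Dirichlet(a₁,…,a_K) with all aᵢ > 1, the mode has j-th component (aⱼ − 1)/(Σaᵢ − K).
Here Σaᵢ = 35 and K = 3, so p_C = (11 − 1)/(35 − 3) = 10/32 ≈ 0.313.

MAP estimate of p_C = 0.313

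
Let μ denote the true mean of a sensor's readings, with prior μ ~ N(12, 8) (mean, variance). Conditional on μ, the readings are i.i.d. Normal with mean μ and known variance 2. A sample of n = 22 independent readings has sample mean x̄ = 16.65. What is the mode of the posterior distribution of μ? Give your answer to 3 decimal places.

μ̂_MAP = 16.598

n = 22, x̄ = 16.65.
For a Normal prior and Normal likelihood with known variance, the posterior is Normal; its mode equals its mean, the precision-weighted average.
Prior precision 1/σ₀² = 1/8 = 0.125; data precision n/σ² = 22/2 = 11.
μ̂ = (0.125·12 + 11·16.65) / (0.125 + 11) = 184.65/11.125 = 7386/445 ≈ 16.598.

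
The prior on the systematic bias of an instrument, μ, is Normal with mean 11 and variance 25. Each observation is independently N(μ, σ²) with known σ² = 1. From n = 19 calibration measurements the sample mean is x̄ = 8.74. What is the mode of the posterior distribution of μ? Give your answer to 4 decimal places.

μ̂_MAP = 8.7447

n = 19, x̄ = 8.74.
For a Normal prior and Normal likelihood with known variance, the posterior is Normal; its mode equals its mean, the precision-weighted average.
Prior precision 1/σ₀² = 1/25 = 0.04; data precision n/σ² = 19/1 = 19.
μ̂ = (0.04·11 + 19·8.74) / (0.04 + 19) = 166.5/19.04 = 8325/952 ≈ 8.7447.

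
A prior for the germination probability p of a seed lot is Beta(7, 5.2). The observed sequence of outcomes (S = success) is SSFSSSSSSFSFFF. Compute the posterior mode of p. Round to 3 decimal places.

p̂_MAP = 0.620

Prior: Beta(7, 5.2).
Data: 9 successes in 14 trials (from the sequence). The binomial likelihood contributes p^9(1−p)^5, so the posterior is Beta(7+9, 5.2+5) = Beta(16, 10.2).
For Beta(a, b) with a, b > 1 the mode is (a−1)/(a+b−2) = 15/24.2 ≈ 0.620.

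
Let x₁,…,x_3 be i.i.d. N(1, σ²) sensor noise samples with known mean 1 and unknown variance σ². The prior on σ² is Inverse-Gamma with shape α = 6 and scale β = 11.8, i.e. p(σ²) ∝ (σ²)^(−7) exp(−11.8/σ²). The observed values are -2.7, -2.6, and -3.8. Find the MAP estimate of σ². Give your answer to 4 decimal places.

Sum of squared deviations about the known mean: SS = (-2.7−1)² + (-2.6−1)² + (-3.8−1)² = 49.69.
The Normal likelihood contributes (σ²)^(−n/2) exp(−SS/(2σ²)), so the posterior is Inverse-Gamma(α + n/2, β + SS/2) = Inverse-Gamma(7.5, 36.645).
The mode of Inverse-Gamma(a, b) is b/(a+1) = 36.645/8.5 ≈ 4.3112.

σ̂²_MAP = 4.3112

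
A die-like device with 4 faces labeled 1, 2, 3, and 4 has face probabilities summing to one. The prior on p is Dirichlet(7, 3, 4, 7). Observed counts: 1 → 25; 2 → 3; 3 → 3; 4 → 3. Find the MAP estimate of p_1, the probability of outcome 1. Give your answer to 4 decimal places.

MAP estimate: 0.6078

The posterior is Dirichlet(αᵢ + nᵢ) = Dirichlet(32, 6, 7, 10).
For a Dirichlet(a₁,…,a_K) with all aᵢ > 1, the mode has j-th component (aⱼ − 1)/(Σaᵢ − K).
Here Σaᵢ = 55 and K = 4, so p_1 = (32 − 1)/(55 − 4) = 31/51 ≈ 0.6078.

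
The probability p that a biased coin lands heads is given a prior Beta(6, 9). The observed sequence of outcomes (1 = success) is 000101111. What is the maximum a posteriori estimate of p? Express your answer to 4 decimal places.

Prior: Beta(6, 9).
Data: 5 successes in 9 trials (from the sequence). The binomial likelihood contributes p^5(1−p)^4, so the posterior is Beta(6+5, 9+4) = Beta(11, 13).
For Beta(a, b) with a, b > 1 the mode is (a−1)/(a+b−2) = 10/22 ≈ 0.4545.

p̂_MAP = 0.4545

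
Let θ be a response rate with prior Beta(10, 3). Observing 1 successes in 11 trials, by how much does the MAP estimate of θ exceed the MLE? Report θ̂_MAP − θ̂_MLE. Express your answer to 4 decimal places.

MAP − MLE = 0.3636

Posterior is Beta(11, 13); MAP = (11−1)/(24−2) = 10/22 ≈ 0.45455.
MLE ignores the prior: θ̂_MLE = k/n = 1/11 ≈ 0.09091.
Difference = 10/22 − 1/11 = 4/11 ≈ 0.3636.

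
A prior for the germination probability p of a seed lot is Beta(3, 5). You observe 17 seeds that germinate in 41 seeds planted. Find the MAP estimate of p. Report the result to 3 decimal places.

Prior: Beta(3, 5).
Data: 17 successes in 41 trials. The binomial likelihood contributes p^17(1−p)^24, so the posterior is Beta(3+17, 5+24) = Beta(20, 29).
For Beta(a, b) with a, b > 1 the mode is (a−1)/(a+b−2) = 19/47 ≈ 0.404.

p̂_MAP = 0.404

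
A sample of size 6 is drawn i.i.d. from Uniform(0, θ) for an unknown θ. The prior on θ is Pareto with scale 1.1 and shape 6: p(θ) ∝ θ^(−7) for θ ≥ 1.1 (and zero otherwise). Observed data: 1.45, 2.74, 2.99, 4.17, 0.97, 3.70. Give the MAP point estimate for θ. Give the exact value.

θ̂_MAP = 4.17

The Uniform(0, θ) likelihood is θ^(−n) for θ ≥ max(xᵢ), zero otherwise. Here max(xᵢ) = 4.17.
Posterior ∝ θ^(−7) · θ^(−6) = θ^(−13) on θ ≥ max(1.1, 4.17) = 4.17.
This density is strictly decreasing in θ, so the posterior mode lies at the lower boundary of the support.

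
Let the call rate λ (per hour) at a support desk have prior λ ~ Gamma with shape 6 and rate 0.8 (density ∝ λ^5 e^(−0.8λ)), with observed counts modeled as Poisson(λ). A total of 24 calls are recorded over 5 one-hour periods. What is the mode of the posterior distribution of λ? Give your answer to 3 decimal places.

Σxᵢ = 24, n = 5.
Posterior ∝ λ^5e^(−0.8λ) · λ^24e^(−5λ) = λ^29e^(−5.8λ), i.e. Gamma(shape=30, rate=5.8).
The mode of a Gamma(a, b) with a ≥ 1 (shape–rate) is (a−1)/b = 29/5.8 ≈ 5.000.

λ̂_MAP = 5.000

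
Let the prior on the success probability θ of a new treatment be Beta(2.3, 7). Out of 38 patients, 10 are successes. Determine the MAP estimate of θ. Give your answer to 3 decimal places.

θ̂_MAP = 0.249

Prior: Beta(2.3, 7).
Data: 10 successes in 38 trials. The binomial likelihood contributes θ^10(1−θ)^28, so the posterior is Beta(2.3+10, 7+28) = Beta(12.3, 35).
For Beta(a, b) with a, b > 1 the mode is (a−1)/(a+b−2) = 11.3/45.3 ≈ 0.249.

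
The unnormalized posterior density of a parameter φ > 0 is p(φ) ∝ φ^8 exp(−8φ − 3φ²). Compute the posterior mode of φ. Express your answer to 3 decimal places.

φ̂_MAP = 0.667

ℓ'(φ) = 8/φ − 8 − 6φ. Setting this to zero and multiplying by φ: 6φ² + 8φ − 8 = 0.
φ = (−8 + √(8² + 4·6·8)) / (2·6) = (−8 + √256) / 12 = (−8 + 16)/12 = 2/3.
ℓ''(φ) = −8/φ² − 6 < 0, confirming a maximum.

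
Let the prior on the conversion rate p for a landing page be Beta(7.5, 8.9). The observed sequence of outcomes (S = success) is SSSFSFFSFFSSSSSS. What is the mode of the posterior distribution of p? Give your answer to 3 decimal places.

p̂_MAP = 0.576

Prior: Beta(7.5, 8.9).
Data: 11 successes in 16 trials (from the sequence). The binomial likelihood contributes p^11(1−p)^5, so the posterior is Beta(7.5+11, 8.9+5) = Beta(18.5, 13.9).
For Beta(a, b) with a, b > 1 the mode is (a−1)/(a+b−2) = 17.5/30.4 ≈ 0.576.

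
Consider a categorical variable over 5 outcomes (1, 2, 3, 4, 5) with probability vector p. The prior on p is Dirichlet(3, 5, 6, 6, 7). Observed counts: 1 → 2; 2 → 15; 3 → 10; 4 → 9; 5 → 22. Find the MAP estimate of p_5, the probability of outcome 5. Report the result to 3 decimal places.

The posterior is Dirichlet(αᵢ + nᵢ) = Dirichlet(5, 20, 16, 15, 29).
For a Dirichlet(a₁,…,a_K) with all aᵢ > 1, the mode has j-th component (aⱼ − 1)/(Σaᵢ − K).
Here Σaᵢ = 85 and K = 5, so p_5 = (29 − 1)/(85 − 5) = 28/80 ≈ 0.350.

MAP estimate: 0.350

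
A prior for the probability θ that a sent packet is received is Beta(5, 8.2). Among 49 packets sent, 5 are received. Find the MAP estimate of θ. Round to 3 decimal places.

Prior: Beta(5, 8.2).
Data: 5 successes in 49 trials. The binomial likelihood contributes θ^5(1−θ)^44, so the posterior is Beta(5+5, 8.2+44) = Beta(10, 52.2).
For Beta(a, b) with a, b > 1 the mode is (a−1)/(a+b−2) = 9/60.2 ≈ 0.150.

θ̂_MAP = 0.150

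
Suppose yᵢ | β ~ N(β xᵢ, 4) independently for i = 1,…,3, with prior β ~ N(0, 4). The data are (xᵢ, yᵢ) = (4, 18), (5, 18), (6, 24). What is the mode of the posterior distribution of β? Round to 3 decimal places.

log p(β | y) = −Σ(yᵢ − βxᵢ)²/(2·4) − β²/(2·4) + const.
Setting the derivative to zero: Σxᵢ(yᵢ − βxᵢ)/4 − β/4 = 0, so β = Σxᵢyᵢ / (Σxᵢ² + σ²/τ²).
Σxᵢyᵢ = 4·18 + 5·18 + 6·24 = 306; Σxᵢ² = 77; σ²/τ² = 1.
β̂_MAP = 306 / (77 + 1) = 306/78 ≈ 3.923.

β̂_MAP = 3.923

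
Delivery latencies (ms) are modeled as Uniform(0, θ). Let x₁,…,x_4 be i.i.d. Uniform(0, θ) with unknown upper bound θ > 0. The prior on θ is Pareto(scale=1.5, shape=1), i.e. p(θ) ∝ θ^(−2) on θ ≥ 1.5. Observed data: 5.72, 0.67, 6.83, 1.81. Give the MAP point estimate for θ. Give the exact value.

The Uniform(0, θ) likelihood is θ^(−n) for θ ≥ max(xᵢ), zero otherwise. Here max(xᵢ) = 6.83.
Posterior ∝ θ^(−2) · θ^(−4) = θ^(−6) on θ ≥ max(1.5, 6.83) = 6.83.
This density is strictly decreasing in θ, so the posterior mode lies at the lower boundary of the support.

θ̂_MAP = 6.83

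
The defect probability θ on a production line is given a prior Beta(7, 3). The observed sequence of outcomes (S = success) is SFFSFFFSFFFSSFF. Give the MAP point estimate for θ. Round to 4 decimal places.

Prior: Beta(7, 3).
Data: 5 successes in 15 trials (from the sequence). The binomial likelihood contributes θ^5(1−θ)^10, so the posterior is Beta(7+5, 3+10) = Beta(12, 13).
For Beta(a, b) with a, b > 1 the mode is (a−1)/(a+b−2) = 11/23 ≈ 0.4783.

θ̂_MAP = 0.4783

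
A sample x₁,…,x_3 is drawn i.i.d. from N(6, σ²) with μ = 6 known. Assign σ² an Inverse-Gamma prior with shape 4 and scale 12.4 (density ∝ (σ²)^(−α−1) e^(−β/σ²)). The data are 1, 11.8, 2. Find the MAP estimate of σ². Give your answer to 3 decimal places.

σ̂²_MAP = 7.649

Sum of squared deviations about the known mean: SS = (1−6)² + (11.8−6)² + (2−6)² = 74.64.
The Normal likelihood contributes (σ²)^(−n/2) exp(−SS/(2σ²)), so the posterior is Inverse-Gamma(α + n/2, β + SS/2) = Inverse-Gamma(5.5, 49.72).
The mode of Inverse-Gamma(a, b) is b/(a+1) = 49.72/6.5 ≈ 7.649.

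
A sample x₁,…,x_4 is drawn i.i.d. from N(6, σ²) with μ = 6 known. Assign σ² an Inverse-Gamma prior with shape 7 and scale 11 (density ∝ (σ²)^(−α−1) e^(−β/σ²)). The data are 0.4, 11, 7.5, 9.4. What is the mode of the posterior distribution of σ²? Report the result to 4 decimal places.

σ̂²_MAP = 4.6085

Sum of squared deviations about the known mean: SS = (0.4−6)² + (11−6)² + (7.5−6)² + (9.4−6)² = 70.17.
The Normal likelihood contributes (σ²)^(−n/2) exp(−SS/(2σ²)), so the posterior is Inverse-Gamma(α + n/2, β + SS/2) = Inverse-Gamma(9, 46.085).
The mode of Inverse-Gamma(a, b) is b/(a+1) = 46.085/10 ≈ 4.6085.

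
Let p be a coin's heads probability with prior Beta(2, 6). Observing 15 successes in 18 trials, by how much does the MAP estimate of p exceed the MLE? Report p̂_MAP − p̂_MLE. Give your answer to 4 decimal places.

Posterior is Beta(17, 9); MAP = (17−1)/(26−2) = 16/24 ≈ 0.66667.
MLE ignores the prior: p̂_MLE = k/n = 15/18 ≈ 0.83333.
Difference = 16/24 − 15/18 = -1/6 ≈ -0.1667.

MAP − MLE = -0.1667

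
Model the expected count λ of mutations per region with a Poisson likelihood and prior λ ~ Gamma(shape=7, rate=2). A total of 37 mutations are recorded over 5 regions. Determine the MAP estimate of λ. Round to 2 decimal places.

Σxᵢ = 37, n = 5.
Posterior ∝ λ^6e^(−2λ) · λ^37e^(−5λ) = λ^43e^(−7λ), i.e. Gamma(shape=44, rate=7).
The mode of a Gamma(a, b) with a ≥ 1 (shape–rate) is (a−1)/b = 43/7 ≈ 6.14.

λ̂_MAP = 6.14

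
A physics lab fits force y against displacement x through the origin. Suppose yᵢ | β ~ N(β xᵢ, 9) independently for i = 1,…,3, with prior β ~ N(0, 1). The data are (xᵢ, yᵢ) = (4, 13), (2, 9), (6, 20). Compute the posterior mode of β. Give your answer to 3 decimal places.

β̂_MAP = 2.923

log p(β | y) = −Σ(yᵢ − βxᵢ)²/(2·9) − β²/(2·1) + const.
Setting the derivative to zero: Σxᵢ(yᵢ − βxᵢ)/9 − β/1 = 0, so β = Σxᵢyᵢ / (Σxᵢ² + σ²/τ²).
Σxᵢyᵢ = 4·13 + 2·9 + 6·20 = 190; Σxᵢ² = 56; σ²/τ² = 9.
β̂_MAP = 190 / (56 + 9) = 190/65 ≈ 2.923.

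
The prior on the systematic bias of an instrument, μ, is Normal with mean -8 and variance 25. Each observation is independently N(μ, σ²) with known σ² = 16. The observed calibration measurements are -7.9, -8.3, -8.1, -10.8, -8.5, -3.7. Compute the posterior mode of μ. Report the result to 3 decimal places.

n = 6; x̄ = ((-7.9) + (-8.3) + (-8.1) + (-10.8) + (-8.5) + (-3.7))/6 = -47.3/6 = -473/60 ≈ -7.8833.
For a Normal prior and Normal likelihood with known variance, the posterior is Normal; its mode equals its mean, the precision-weighted average.
Prior precision 1/σ₀² = 1/25 = 0.04; data precision n/σ² = 6/16 = 0.375.
μ̂ = (0.04·(-8) + 0.375·(-473/60)) / (0.04 + 0.375) = (-3.27625)/0.415 = -2621/332 ≈ -7.895.

μ̂_MAP = -7.895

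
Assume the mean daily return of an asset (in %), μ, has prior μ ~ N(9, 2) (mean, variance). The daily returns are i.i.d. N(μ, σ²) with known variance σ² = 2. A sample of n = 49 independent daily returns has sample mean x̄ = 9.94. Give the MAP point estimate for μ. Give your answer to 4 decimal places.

n = 49, x̄ = 9.94.
For a Normal prior and Normal likelihood with known variance, the posterior is Normal; its mode equals its mean, the precision-weighted average.
Prior precision 1/σ₀² = 1/2 = 0.5; data precision n/σ² = 49/2 = 24.5.
μ̂ = (0.5·9 + 24.5·9.94) / (0.5 + 24.5) = 248.03/25 = 9.9212.

μ̂_MAP = 9.9212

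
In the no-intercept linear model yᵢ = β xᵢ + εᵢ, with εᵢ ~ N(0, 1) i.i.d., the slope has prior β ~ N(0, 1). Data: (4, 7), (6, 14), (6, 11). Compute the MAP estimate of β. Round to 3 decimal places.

β̂_MAP = 2.000

log p(β | y) = −Σ(yᵢ − βxᵢ)²/(2·1) − β²/(2·1) + const.
Setting the derivative to zero: Σxᵢ(yᵢ − βxᵢ)/1 − β/1 = 0, so β = Σxᵢyᵢ / (Σxᵢ² + σ²/τ²).
Σxᵢyᵢ = 4·7 + 6·14 + 6·11 = 178; Σxᵢ² = 88; σ²/τ² = 1.
β̂_MAP = 178 / (88 + 1) = 178/89 ≈ 2.000.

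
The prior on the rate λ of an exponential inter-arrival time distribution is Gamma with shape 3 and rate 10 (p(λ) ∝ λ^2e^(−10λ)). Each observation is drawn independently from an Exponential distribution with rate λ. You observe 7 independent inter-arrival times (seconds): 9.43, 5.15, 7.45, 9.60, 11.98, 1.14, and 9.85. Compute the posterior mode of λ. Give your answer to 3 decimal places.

The Exponential(rate=λ) likelihood is ∝ λ^n e^(−λΣtᵢ). Here n = 7 and Σtᵢ = 9.43 + 5.15 + 7.45 + 9.60 + 11.98 + 1.14 + 9.85 = 54.60.
Posterior ∝ λ^2e^(−10λ) · λ^7e^(−54.60λ) = λ^9e^(−64.60λ), i.e. Gamma(10, 64.60).
Mode = (a−1)/b = 9/64.60 ≈ 0.139.

λ̂_MAP = 0.139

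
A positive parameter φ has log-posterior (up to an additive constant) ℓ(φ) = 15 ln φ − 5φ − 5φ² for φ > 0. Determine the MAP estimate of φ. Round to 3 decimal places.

φ̂_MAP = 1.000

ℓ'(φ) = 15/φ − 5 − 10φ. Setting this to zero and multiplying by φ: 10φ² + 5φ − 15 = 0.
φ = (−5 + √(5² + 4·10·15)) / (2·10) = (−5 + √625) / 20 = (−5 + 25)/20 = 1.
ℓ''(φ) = −15/φ² − 10 < 0, confirming a maximum.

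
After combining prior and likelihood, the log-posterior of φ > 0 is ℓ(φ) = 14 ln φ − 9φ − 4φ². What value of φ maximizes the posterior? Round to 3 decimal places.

φ̂_MAP = 0.875

ℓ'(φ) = 14/φ − 9 − 8φ. Setting this to zero and multiplying by φ: 8φ² + 9φ − 14 = 0.
φ = (−9 + √(9² + 4·8·14)) / (2·8) = (−9 + √529) / 16 = (−9 + 23)/16 = 7/8.
ℓ''(φ) = −14/φ² − 8 < 0, confirming a maximum.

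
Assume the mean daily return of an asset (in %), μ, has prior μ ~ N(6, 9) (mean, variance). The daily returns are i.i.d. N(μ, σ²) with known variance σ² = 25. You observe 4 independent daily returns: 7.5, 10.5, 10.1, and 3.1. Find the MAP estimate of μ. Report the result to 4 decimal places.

n = 4; x̄ = (7.5 + 10.5 + 10.1 + 3.1)/4 = 31.2/4 = 7.8.
For a Normal prior and Normal likelihood with known variance, the posterior is Normal; its mode equals its mean, the precision-weighted average.
Prior precision 1/σ₀² = 1/9; data precision n/σ² = 4/25 = 0.16.
μ̂ = ((1/9)·6 + 0.16·7.8) / (1/9 + 0.16) = (718/375)/(61/225) = 2154/305 ≈ 7.0623.

μ̂_MAP = 7.0623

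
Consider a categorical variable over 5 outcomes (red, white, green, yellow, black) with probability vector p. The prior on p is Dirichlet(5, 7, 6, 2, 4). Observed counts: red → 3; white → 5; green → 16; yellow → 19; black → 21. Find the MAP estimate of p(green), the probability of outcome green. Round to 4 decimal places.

The posterior is Dirichlet(αᵢ + nᵢ) = Dirichlet(8, 12, 22, 21, 25).
For a Dirichlet(a₁,…,a_K) with all aᵢ > 1, the mode has j-th component (aⱼ − 1)/(Σaᵢ − K).
Here Σaᵢ = 88 and K = 5, so p(green) = (22 − 1)/(88 − 5) = 21/83 ≈ 0.2530.

MAP estimate of p(green) = 0.2530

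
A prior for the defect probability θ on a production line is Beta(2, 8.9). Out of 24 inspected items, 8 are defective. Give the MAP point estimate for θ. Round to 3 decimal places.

θ̂_MAP = 0.274

Prior: Beta(2, 8.9).
Data: 8 successes in 24 trials. The binomial likelihood contributes θ^8(1−θ)^16, so the posterior is Beta(2+8, 8.9+16) = Beta(10, 24.9).
For Beta(a, b) with a, b > 1 the mode is (a−1)/(a+b−2) = 9/32.9 ≈ 0.274.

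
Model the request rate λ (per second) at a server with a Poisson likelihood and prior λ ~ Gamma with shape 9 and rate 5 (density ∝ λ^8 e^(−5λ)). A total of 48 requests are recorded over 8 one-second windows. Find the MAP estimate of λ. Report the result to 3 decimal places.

Σxᵢ = 48, n = 8.
Posterior ∝ λ^8e^(−5λ) · λ^48e^(−8λ) = λ^56e^(−13λ), i.e. Gamma(shape=57, rate=13).
The mode of a Gamma(a, b) with a ≥ 1 (shape–rate) is (a−1)/b = 56/13 ≈ 4.308.

λ̂_MAP = 4.308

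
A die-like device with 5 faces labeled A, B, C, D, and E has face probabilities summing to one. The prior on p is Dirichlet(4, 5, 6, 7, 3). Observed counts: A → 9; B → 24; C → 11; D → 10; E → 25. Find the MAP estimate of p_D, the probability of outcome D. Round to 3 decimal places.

MAP estimate of p_D = 0.162

The posterior is Dirichlet(αᵢ + nᵢ) = Dirichlet(13, 29, 17, 17, 28).
For a Dirichlet(a₁,…,a_K) with all aᵢ > 1, the mode has j-th component (aⱼ − 1)/(Σaᵢ − K).
Here Σaᵢ = 104 and K = 5, so p_D = (17 − 1)/(104 − 5) = 16/99 ≈ 0.162.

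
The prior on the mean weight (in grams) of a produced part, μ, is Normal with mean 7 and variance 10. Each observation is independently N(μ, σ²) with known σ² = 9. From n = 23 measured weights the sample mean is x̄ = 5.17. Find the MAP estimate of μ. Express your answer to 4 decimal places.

μ̂_MAP = 5.2389

n = 23, x̄ = 5.17.
For a Normal prior and Normal likelihood with known variance, the posterior is Normal; its mode equals its mean, the precision-weighted average.
Prior precision 1/σ₀² = 1/10 = 0.1; data precision n/σ² = 23/9.
μ̂ = (0.1·7 + (23/9)·5.17) / (0.1 + 23/9) = (12521/900)/(239/90) = 12521/2390 ≈ 5.2389.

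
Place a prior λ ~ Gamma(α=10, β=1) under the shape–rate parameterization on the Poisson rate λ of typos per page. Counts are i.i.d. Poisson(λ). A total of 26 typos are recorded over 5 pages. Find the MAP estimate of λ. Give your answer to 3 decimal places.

λ̂_MAP = 5.833

Σxᵢ = 26, n = 5.
Posterior ∝ λ^9e^(−1λ) · λ^26e^(−5λ) = λ^35e^(−6λ), i.e. Gamma(shape=36, rate=6).
The mode of a Gamma(a, b) with a ≥ 1 (shape–rate) is (a−1)/b = 35/6 ≈ 5.833.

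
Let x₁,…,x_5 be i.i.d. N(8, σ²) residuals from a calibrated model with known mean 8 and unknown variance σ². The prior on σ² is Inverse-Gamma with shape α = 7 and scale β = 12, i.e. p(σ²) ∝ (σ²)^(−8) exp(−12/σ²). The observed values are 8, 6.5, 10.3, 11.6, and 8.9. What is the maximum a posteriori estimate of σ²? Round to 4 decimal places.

Sum of squared deviations about the known mean: SS = (8−8)² + (6.5−8)² + (10.3−8)² + (11.6−8)² + (8.9−8)² = 21.31.
The Normal likelihood contributes (σ²)^(−n/2) exp(−SS/(2σ²)), so the posterior is Inverse-Gamma(α + n/2, β + SS/2) = Inverse-Gamma(9.5, 22.655).
The mode of Inverse-Gamma(a, b) is b/(a+1) = 22.655/10.5 ≈ 2.1576.

σ̂²_MAP = 2.1576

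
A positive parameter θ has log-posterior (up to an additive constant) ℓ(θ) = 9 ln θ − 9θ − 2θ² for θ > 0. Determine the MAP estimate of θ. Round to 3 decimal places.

θ̂_MAP = 0.750

ℓ'(θ) = 9/θ − 9 − 4θ. Setting this to zero and multiplying by θ: 4θ² + 9θ − 9 = 0.
θ = (−9 + √(9² + 4·4·9)) / (2·4) = (−9 + √225) / 8 = (−9 + 15)/8 = 3/4.
ℓ''(θ) = −9/θ² − 4 < 0, confirming a maximum.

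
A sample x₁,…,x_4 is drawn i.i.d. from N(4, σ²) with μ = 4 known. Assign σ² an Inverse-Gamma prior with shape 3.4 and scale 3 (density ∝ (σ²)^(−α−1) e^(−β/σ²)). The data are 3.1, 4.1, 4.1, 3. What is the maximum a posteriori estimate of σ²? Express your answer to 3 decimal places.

σ̂²_MAP = 0.612

Sum of squared deviations about the known mean: SS = (3.1−4)² + (4.1−4)² + (4.1−4)² + (3−4)² = 1.83.
The Normal likelihood contributes (σ²)^(−n/2) exp(−SS/(2σ²)), so the posterior is Inverse-Gamma(α + n/2, β + SS/2) = Inverse-Gamma(5.4, 3.915).
The mode of Inverse-Gamma(a, b) is b/(a+1) = 3.915/6.4 ≈ 0.612.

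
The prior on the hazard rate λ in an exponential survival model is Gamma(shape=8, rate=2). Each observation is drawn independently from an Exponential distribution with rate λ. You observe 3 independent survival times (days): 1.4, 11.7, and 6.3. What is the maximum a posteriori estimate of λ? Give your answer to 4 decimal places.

The Exponential(rate=λ) likelihood is ∝ λ^n e^(−λΣtᵢ). Here n = 3 and Σtᵢ = 1.4 + 11.7 + 6.3 = 19.4.
Posterior ∝ λ^7e^(−2λ) · λ^3e^(−19.4λ) = λ^10e^(−21.4λ), i.e. Gamma(11, 21.4).
Mode = (a−1)/b = 10/21.4 ≈ 0.4673.

λ̂_MAP = 0.4673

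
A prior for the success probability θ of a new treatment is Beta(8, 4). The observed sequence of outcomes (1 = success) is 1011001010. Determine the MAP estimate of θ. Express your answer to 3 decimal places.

θ̂_MAP = 0.600

Prior: Beta(8, 4).
Data: 5 successes in 10 trials (from the sequence). The binomial likelihood contributes θ^5(1−θ)^5, so the posterior is Beta(8+5, 4+5) = Beta(13, 9).
For Beta(a, b) with a, b > 1 the mode is (a−1)/(a+b−2) = 12/20 ≈ 0.600.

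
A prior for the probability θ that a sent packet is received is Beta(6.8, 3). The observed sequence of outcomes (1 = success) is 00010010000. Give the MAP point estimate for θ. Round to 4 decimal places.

Prior: Beta(6.8, 3).
Data: 2 successes in 11 trials (from the sequence). The binomial likelihood contributes θ^2(1−θ)^9, so the posterior is Beta(6.8+2, 3+9) = Beta(8.8, 12).
For Beta(a, b) with a, b > 1 the mode is (a−1)/(a+b−2) = 7.8/18.8 ≈ 0.4149.

θ̂_MAP = 0.4149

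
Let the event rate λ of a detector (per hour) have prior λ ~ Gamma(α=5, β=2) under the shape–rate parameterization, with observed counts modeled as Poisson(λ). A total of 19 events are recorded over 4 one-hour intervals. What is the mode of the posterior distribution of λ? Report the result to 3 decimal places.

λ̂_MAP = 3.833

Σxᵢ = 19, n = 4.
Posterior ∝ λ^4e^(−2λ) · λ^19e^(−4λ) = λ^23e^(−6λ), i.e. Gamma(shape=24, rate=6).
The mode of a Gamma(a, b) with a ≥ 1 (shape–rate) is (a−1)/b = 23/6 ≈ 3.833.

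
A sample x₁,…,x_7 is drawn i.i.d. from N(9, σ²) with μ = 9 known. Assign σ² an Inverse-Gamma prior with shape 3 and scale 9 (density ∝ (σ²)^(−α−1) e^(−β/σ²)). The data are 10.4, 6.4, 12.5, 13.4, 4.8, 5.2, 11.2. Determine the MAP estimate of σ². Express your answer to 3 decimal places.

Sum of squared deviations about the known mean: SS = (10.4−9)² + (6.4−9)² + (12.5−9)² + (13.4−9)² + (4.8−9)² + (5.2−9)² + (11.2−9)² = 77.25.
The Normal likelihood contributes (σ²)^(−n/2) exp(−SS/(2σ²)), so the posterior is Inverse-Gamma(α + n/2, β + SS/2) = Inverse-Gamma(6.5, 47.625).
The mode of Inverse-Gamma(a, b) is b/(a+1) = 47.625/7.5 ≈ 6.350.

σ̂²_MAP = 6.350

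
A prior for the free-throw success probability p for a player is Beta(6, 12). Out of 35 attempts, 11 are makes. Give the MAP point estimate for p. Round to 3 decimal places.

Prior: Beta(6, 12).
Data: 11 successes in 35 trials. The binomial likelihood contributes p^11(1−p)^24, so the posterior is Beta(6+11, 12+24) = Beta(17, 36).
For Beta(a, b) with a, b > 1 the mode is (a−1)/(a+b−2) = 16/51 ≈ 0.314.

p̂_MAP = 0.314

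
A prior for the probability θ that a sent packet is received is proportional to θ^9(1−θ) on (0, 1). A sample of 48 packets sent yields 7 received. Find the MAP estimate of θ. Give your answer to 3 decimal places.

The prior density ∝ θ^9(1−θ)^1 is the kernel of Beta(10, 2).
Data: 7 successes in 48 trials. The binomial likelihood contributes θ^7(1−θ)^41, so the posterior is Beta(10+7, 2+41) = Beta(17, 43).
For Beta(a, b) with a, b > 1 the mode is (a−1)/(a+b−2) = 16/58 ≈ 0.276.

θ̂_MAP = 0.276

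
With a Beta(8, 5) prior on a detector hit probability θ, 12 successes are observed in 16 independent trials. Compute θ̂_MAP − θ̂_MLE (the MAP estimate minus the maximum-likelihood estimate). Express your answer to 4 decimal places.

Posterior is Beta(20, 9); MAP = (20−1)/(29−2) = 19/27 ≈ 0.70370.
MLE ignores the prior: θ̂_MLE = k/n = 12/16 ≈ 0.75000.
Difference = 19/27 − 12/16 = -5/108 ≈ -0.0463.

MAP − MLE = -0.0463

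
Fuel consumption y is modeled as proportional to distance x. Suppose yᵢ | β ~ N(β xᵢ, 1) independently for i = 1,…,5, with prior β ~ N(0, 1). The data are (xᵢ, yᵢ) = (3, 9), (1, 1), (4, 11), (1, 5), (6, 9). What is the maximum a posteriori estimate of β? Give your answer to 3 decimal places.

log p(β | y) = −Σ(yᵢ − βxᵢ)²/(2·1) − β²/(2·1) + const.
Setting the derivative to zero: Σxᵢ(yᵢ − βxᵢ)/1 − β/1 = 0, so β = Σxᵢyᵢ / (Σxᵢ² + σ²/τ²).
Σxᵢyᵢ = 3·9 + 1·1 + 4·11 + 1·5 + 6·9 = 131; Σxᵢ² = 63; σ²/τ² = 1.
β̂_MAP = 131 / (63 + 1) = 131/64 ≈ 2.047.

β̂_MAP = 2.047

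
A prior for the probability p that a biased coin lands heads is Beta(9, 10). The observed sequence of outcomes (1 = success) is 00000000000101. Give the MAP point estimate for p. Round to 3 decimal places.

p̂_MAP = 0.323

Prior: Beta(9, 10).
Data: 2 successes in 14 trials (from the sequence). The binomial likelihood contributes p^2(1−p)^12, so the posterior is Beta(9+2, 10+12) = Beta(11, 22).
For Beta(a, b) with a, b > 1 the mode is (a−1)/(a+b−2) = 10/31 ≈ 0.323.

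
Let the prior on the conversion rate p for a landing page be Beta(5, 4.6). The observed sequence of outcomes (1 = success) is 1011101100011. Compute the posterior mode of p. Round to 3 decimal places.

Prior: Beta(5, 4.6).
Data: 8 successes in 13 trials (from the sequence). The binomial likelihood contributes p^8(1−p)^5, so the posterior is Beta(5+8, 4.6+5) = Beta(13, 9.6).
For Beta(a, b) with a, b > 1 the mode is (a−1)/(a+b−2) = 12/20.6 ≈ 0.583.

p̂_MAP = 0.583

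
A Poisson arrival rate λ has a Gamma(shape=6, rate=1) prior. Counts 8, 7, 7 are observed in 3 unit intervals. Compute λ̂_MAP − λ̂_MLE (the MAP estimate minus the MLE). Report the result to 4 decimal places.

Σxᵢ = 22. Posterior is Gamma(28, 4); MAP = (28−1)/4 = 27/4 ≈ 6.75000.
MLE = x̄ = 22/3 ≈ 7.33333.
Difference = 27/4 − 22/3 = -7/12 ≈ -0.5833.

MAP − MLE = -0.5833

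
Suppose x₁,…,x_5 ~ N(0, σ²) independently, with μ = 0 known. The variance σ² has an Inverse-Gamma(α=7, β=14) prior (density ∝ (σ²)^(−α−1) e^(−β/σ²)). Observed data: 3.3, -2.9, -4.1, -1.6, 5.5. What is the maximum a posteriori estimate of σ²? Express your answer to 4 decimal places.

Sum of squared deviations about the known mean: SS = (3.3−0)² + (-2.9−0)² + (-4.1−0)² + (-1.6−0)² + (5.5−0)² = 68.92.
The Normal likelihood contributes (σ²)^(−n/2) exp(−SS/(2σ²)), so the posterior is Inverse-Gamma(α + n/2, β + SS/2) = Inverse-Gamma(9.5, 48.46).
The mode of Inverse-Gamma(a, b) is b/(a+1) = 48.46/10.5 ≈ 4.6152.

σ̂²_MAP = 4.6152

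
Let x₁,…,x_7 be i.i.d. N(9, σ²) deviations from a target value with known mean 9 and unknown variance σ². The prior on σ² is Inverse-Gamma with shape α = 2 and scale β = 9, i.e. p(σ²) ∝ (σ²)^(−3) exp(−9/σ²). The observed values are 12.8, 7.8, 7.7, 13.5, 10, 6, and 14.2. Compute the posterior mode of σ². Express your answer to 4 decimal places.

σ̂²_MAP = 7.1431

Sum of squared deviations about the known mean: SS = (12.8−9)² + (7.8−9)² + (7.7−9)² + (13.5−9)² + (10−9)² + (6−9)² + (14.2−9)² = 74.86.
The Normal likelihood contributes (σ²)^(−n/2) exp(−SS/(2σ²)), so the posterior is Inverse-Gamma(α + n/2, β + SS/2) = Inverse-Gamma(5.5, 46.43).
The mode of Inverse-Gamma(a, b) is b/(a+1) = 46.43/6.5 ≈ 7.1431.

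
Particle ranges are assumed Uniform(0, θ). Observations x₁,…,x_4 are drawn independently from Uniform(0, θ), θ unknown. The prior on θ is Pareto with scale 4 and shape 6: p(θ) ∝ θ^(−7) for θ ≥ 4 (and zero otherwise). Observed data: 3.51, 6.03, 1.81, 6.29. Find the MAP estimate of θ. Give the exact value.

θ̂_MAP = 6.29

The Uniform(0, θ) likelihood is θ^(−n) for θ ≥ max(xᵢ), zero otherwise. Here max(xᵢ) = 6.29.
Posterior ∝ θ^(−7) · θ^(−4) = θ^(−11) on θ ≥ max(4, 6.29) = 6.29.
This density is strictly decreasing in θ, so the posterior mode lies at the lower boundary of the support.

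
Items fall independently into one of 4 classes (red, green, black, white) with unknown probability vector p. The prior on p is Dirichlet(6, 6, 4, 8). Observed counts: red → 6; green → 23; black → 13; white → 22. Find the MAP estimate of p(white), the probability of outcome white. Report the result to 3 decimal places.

MAP estimate of p(white) = 0.345

The posterior is Dirichlet(αᵢ + nᵢ) = Dirichlet(12, 29, 17, 30).
For a Dirichlet(a₁,…,a_K) with all aᵢ > 1, the mode has j-th component (aⱼ − 1)/(Σaᵢ − K).
Here Σaᵢ = 88 and K = 4, so p(white) = (30 − 1)/(88 − 4) = 29/84 ≈ 0.345.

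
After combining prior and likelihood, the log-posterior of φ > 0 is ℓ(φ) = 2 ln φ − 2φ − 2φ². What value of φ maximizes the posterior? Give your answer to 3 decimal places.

φ̂_MAP = 0.500

ℓ'(φ) = 2/φ − 2 − 4φ. Setting this to zero and multiplying by φ: 4φ² + 2φ − 2 = 0.
φ = (−2 + √(2² + 4·4·2)) / (2·4) = (−2 + √36) / 8 = (−2 + 6)/8 = 1/2.
ℓ''(φ) = −2/φ² − 4 < 0, confirming a maximum.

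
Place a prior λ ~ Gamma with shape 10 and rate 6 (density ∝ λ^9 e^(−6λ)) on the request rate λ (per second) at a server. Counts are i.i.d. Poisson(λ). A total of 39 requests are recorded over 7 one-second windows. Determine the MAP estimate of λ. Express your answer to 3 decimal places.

Σxᵢ = 39, n = 7.
Posterior ∝ λ^9e^(−6λ) · λ^39e^(−7λ) = λ^48e^(−13λ), i.e. Gamma(shape=49, rate=13).
The mode of a Gamma(a, b) with a ≥ 1 (shape–rate) is (a−1)/b = 48/13 ≈ 3.692.

λ̂_MAP = 3.692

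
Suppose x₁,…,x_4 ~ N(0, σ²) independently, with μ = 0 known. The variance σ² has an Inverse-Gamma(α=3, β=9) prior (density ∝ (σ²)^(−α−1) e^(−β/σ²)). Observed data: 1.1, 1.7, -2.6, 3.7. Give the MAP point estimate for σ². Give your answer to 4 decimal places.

σ̂²_MAP = 3.5458

Sum of squared deviations about the known mean: SS = (1.1−0)² + (1.7−0)² + (-2.6−0)² + (3.7−0)² = 24.55.
The Normal likelihood contributes (σ²)^(−n/2) exp(−SS/(2σ²)), so the posterior is Inverse-Gamma(α + n/2, β + SS/2) = Inverse-Gamma(5, 21.275).
The mode of Inverse-Gamma(a, b) is b/(a+1) = 21.275/6 ≈ 3.5458.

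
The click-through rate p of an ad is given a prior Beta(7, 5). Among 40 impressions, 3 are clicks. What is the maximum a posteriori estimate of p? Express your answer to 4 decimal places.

Prior: Beta(7, 5).
Data: 3 successes in 40 trials. The binomial likelihood contributes p^3(1−p)^37, so the posterior is Beta(7+3, 5+37) = Beta(10, 42).
For Beta(a, b) with a, b > 1 the mode is (a−1)/(a+b−2) = 9/50 ≈ 0.1800.

p̂_MAP = 0.1800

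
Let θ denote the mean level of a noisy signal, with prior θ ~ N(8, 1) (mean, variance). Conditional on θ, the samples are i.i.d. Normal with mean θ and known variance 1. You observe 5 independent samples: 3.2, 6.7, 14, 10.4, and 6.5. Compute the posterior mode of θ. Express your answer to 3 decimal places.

n = 5; x̄ = (3.2 + 6.7 + 14 + 10.4 + 6.5)/5 = 40.8/5 = 8.16.
For a Normal prior and Normal likelihood with known variance, the posterior is Normal; its mode equals its mean, the precision-weighted average.
Prior precision 1/σ₀² = 1/1 = 1; data precision n/σ² = 5/1 = 5.
θ̂ = (1·8 + 5·8.16) / (1 + 5) = 48.8/6 = 122/15 ≈ 8.133.

θ̂_MAP = 8.133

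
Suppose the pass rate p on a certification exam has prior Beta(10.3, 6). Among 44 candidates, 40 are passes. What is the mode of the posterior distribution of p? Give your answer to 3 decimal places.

p̂_MAP = 0.846

Prior: Beta(10.3, 6).
Data: 40 successes in 44 trials. The binomial likelihood contributes p^40(1−p)^4, so the posterior is Beta(10.3+40, 6+4) = Beta(50.3, 10).
For Beta(a, b) with a, b > 1 the mode is (a−1)/(a+b−2) = 49.3/58.3 ≈ 0.846.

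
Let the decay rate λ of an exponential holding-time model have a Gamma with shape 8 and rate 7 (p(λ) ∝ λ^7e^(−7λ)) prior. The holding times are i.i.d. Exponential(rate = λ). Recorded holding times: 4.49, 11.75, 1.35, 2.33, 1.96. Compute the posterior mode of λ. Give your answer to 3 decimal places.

λ̂_MAP = 0.416

The Exponential(rate=λ) likelihood is ∝ λ^n e^(−λΣtᵢ). Here n = 5 and Σtᵢ = 4.49 + 11.75 + 1.35 + 2.33 + 1.96 = 21.88.
Posterior ∝ λ^7e^(−7λ) · λ^5e^(−21.88λ) = λ^12e^(−28.88λ), i.e. Gamma(13, 28.88).
Mode = (a−1)/b = 12/28.88 ≈ 0.416.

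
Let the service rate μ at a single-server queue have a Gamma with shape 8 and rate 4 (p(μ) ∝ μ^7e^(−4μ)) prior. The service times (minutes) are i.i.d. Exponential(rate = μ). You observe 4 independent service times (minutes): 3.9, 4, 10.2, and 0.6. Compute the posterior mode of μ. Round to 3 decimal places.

The Exponential(rate=μ) likelihood is ∝ μ^n e^(−μΣtᵢ). Here n = 4 and Σtᵢ = 3.9 + 4 + 10.2 + 0.6 = 18.7.
Posterior ∝ μ^7e^(−4μ) · μ^4e^(−18.7μ) = μ^11e^(−22.7μ), i.e. Gamma(12, 22.7).
Mode = (a−1)/b = 11/22.7 ≈ 0.485.

μ̂_MAP = 0.485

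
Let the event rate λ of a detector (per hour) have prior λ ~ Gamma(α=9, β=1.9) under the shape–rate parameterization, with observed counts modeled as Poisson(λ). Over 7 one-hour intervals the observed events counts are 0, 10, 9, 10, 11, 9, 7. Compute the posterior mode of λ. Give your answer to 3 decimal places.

λ̂_MAP = 7.191

Σxᵢ = 0+10+9+10+11+9+7 = 56, with n = 7.
Posterior ∝ λ^8e^(−1.9λ) · λ^56e^(−7λ) = λ^64e^(−8.9λ), i.e. Gamma(shape=65, rate=8.9).
The mode of a Gamma(a, b) with a ≥ 1 (shape–rate) is (a−1)/b = 64/8.9 ≈ 7.191.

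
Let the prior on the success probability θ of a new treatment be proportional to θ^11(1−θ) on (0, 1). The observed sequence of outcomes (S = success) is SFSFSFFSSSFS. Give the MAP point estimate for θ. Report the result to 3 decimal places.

The prior density ∝ θ^11(1−θ)^1 is the kernel of Beta(12, 2).
Data: 7 successes in 12 trials (from the sequence). The binomial likelihood contributes θ^7(1−θ)^5, so the posterior is Beta(12+7, 2+5) = Beta(19, 7).
For Beta(a, b) with a, b > 1 the mode is (a−1)/(a+b−2) = 18/24 ≈ 0.750.

θ̂_MAP = 0.750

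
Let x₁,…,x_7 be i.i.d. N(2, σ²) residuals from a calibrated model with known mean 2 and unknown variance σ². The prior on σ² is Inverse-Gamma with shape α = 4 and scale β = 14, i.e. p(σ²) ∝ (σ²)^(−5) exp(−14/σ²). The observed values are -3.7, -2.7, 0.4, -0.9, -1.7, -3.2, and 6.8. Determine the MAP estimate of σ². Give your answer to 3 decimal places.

Sum of squared deviations about the known mean: SS = (-3.7−2)² + (-2.7−2)² + (0.4−2)² + (-0.9−2)² + (-1.7−2)² + (-3.2−2)² + (6.8−2)² = 129.32.
The Normal likelihood contributes (σ²)^(−n/2) exp(−SS/(2σ²)), so the posterior is Inverse-Gamma(α + n/2, β + SS/2) = Inverse-Gamma(7.5, 78.66).
The mode of Inverse-Gamma(a, b) is b/(a+1) = 78.66/8.5 ≈ 9.254.

σ̂²_MAP = 9.254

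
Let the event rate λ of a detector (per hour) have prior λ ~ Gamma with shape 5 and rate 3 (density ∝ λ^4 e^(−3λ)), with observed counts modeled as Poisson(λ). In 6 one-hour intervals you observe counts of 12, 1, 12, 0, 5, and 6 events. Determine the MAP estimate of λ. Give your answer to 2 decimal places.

λ̂_MAP = 4.44

Σxᵢ = 12+1+12+0+5+6 = 36, with n = 6.
Posterior ∝ λ^4e^(−3λ) · λ^36e^(−6λ) = λ^40e^(−9λ), i.e. Gamma(shape=41, rate=9).
The mode of a Gamma(a, b) with a ≥ 1 (shape–rate) is (a−1)/b = 40/9 ≈ 4.44.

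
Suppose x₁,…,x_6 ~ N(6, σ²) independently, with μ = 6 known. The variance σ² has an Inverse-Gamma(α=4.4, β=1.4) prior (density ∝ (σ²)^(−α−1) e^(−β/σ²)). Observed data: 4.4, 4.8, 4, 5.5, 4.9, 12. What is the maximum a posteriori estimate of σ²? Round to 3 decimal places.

σ̂²_MAP = 2.873

Sum of squared deviations about the known mean: SS = (4.4−6)² + (4.8−6)² + (4−6)² + (5.5−6)² + (4.9−6)² + (12−6)² = 45.46.
The Normal likelihood contributes (σ²)^(−n/2) exp(−SS/(2σ²)), so the posterior is Inverse-Gamma(α + n/2, β + SS/2) = Inverse-Gamma(7.4, 24.13).
The mode of Inverse-Gamma(a, b) is b/(a+1) = 24.13/8.4 ≈ 2.873.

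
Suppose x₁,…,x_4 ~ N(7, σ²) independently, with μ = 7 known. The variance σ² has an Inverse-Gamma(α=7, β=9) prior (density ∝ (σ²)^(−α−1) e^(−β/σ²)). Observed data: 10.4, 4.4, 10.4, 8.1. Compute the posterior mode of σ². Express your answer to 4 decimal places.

σ̂²_MAP = 2.4545

Sum of squared deviations about the known mean: SS = (10.4−7)² + (4.4−7)² + (10.4−7)² + (8.1−7)² = 31.09.
The Normal likelihood contributes (σ²)^(−n/2) exp(−SS/(2σ²)), so the posterior is Inverse-Gamma(α + n/2, β + SS/2) = Inverse-Gamma(9, 24.545).
The mode of Inverse-Gamma(a, b) is b/(a+1) = 24.545/10 ≈ 2.4545.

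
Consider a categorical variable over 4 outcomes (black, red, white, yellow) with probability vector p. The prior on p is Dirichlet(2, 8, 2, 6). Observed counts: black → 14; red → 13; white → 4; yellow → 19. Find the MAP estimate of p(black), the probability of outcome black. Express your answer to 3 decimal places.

MAP estimate of p(black) = 0.234

The posterior is Dirichlet(αᵢ + nᵢ) = Dirichlet(16, 21, 6, 25).
For a Dirichlet(a₁,…,a_K) with all aᵢ > 1, the mode has j-th component (aⱼ − 1)/(Σaᵢ − K).
Here Σaᵢ = 68 and K = 4, so p(black) = (16 − 1)/(68 − 4) = 15/64 ≈ 0.234.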